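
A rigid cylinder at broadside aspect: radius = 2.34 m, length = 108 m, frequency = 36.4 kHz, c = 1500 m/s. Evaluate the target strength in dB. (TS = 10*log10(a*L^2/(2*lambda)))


lambda = 1500/36400 = 0.04121 m
TS = 10*log10(2.34*108^2/(2*0.04121)) = 55.2

55.2 dB


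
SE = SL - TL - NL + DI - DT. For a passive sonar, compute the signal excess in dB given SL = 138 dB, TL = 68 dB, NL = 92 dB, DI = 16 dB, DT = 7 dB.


-13 dB


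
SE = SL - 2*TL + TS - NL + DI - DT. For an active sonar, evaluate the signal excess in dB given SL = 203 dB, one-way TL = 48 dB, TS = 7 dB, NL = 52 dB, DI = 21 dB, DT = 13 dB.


SE = SL - 2*TL + TS - NL + DI - DT = 203 - 2*48 + (7) - 52 + 21 - 13 = 70

70 dB


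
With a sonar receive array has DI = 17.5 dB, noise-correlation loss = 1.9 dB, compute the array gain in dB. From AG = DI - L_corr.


AG = DI - L_corr = 17.5 - 1.9 = 15.6

15.6 dB


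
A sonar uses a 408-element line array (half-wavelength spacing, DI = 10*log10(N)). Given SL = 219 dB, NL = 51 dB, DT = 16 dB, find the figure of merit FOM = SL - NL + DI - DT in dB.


Step 1: DI = 10*log10(408) = 26.11 dB
Step 2: FOM = SL - NL + DI - DT = 219 - 51 + 26.11 - 16 = 178.11

178.11 dB


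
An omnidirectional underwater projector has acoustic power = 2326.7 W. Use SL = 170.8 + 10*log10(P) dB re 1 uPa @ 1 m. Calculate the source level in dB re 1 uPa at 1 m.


SL = 170.8 + 10*log10(2326.7) = 170.8 + 33.67 = 204.47

204.47 dB


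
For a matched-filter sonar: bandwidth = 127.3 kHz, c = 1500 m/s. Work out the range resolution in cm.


dR = c/(2*BW) = 1500 / (2 * 127.3e3) = 0.0059 m = 0.59 cm

0.59 cm


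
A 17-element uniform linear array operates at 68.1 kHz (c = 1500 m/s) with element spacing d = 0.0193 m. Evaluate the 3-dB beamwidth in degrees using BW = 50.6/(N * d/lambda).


Step 1: lambda = 1500/68100 = 0.02203 m
Step 2: d/lambda = 0.0193/0.02203 = 0.8761
Step 3: BW = 50.6/(N * d/lambda) = 50.6/(17 * 0.8761) = 3.4

3.4 deg


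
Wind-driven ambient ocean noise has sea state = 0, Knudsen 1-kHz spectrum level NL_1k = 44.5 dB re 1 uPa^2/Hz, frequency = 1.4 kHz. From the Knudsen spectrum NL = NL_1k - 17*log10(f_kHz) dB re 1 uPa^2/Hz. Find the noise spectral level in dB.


NL = NL_1k - 17*log10(f_kHz) = 44.5 - 17*log10(1.4) = 44.5 - (2.48) = 42.02

42.02 dB


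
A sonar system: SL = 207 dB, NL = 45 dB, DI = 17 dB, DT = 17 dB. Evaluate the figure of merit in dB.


FOM = SL - NL + DI - DT = 207 - 45 + 17 - 17 = 162

162 dB


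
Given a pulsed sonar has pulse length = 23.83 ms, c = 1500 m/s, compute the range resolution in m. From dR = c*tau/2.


17.8725 m


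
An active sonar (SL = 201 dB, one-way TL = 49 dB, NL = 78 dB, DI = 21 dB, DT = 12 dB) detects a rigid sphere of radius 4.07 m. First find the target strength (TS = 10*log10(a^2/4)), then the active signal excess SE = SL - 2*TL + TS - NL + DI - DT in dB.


Step 1: TS = 10*log10(4.07^2/4) = 6.17 dB
Step 2: SE = SL - 2*TL + TS - NL + DI - DT = 201 - 2*49 + (6.17) - 78 + 21 - 12 = 40.17

40.17 dB


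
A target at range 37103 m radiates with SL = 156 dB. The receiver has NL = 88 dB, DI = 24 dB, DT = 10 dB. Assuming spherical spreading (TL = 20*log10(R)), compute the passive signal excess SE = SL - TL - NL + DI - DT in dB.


Step 1: TL = 20*log10(37103) = 91.39 dB
Step 2: SE = 156 - 91.39 - 88 + 24 - 10 = -9.39

-9.39 dB


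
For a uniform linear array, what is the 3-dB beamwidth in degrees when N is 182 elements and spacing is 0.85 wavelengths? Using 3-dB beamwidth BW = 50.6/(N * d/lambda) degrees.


0.33 deg


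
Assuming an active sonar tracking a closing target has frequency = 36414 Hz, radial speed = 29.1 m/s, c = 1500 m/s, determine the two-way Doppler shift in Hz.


fd = 2*f*v/c = 2 * 36414 * 29.1 / 1500 = 1412.86

1412.86 Hz


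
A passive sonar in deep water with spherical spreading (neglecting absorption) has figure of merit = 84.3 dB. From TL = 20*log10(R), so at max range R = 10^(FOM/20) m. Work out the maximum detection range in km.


At max range FOM = TL, so 20*log10(R) = 84.3
R = 10^(84.3/20) = 16405.9 m = 16.41 km

16.41 km


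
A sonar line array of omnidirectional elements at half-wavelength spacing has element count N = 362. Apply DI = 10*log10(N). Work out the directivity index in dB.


25.59 dB


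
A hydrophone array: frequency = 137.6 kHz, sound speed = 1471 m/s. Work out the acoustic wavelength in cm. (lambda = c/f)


1.07 cm


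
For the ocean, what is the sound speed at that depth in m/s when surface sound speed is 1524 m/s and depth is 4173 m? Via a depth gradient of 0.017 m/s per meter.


1594.941 m/s


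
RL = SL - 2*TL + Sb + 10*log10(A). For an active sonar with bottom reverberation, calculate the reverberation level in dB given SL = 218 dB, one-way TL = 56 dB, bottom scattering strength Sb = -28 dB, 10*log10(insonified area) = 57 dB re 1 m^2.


135 dB


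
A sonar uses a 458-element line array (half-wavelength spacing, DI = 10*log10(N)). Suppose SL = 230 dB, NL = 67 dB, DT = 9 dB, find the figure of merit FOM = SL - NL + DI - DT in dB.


Step 1: DI = 10*log10(458) = 26.61 dB
Step 2: FOM = SL - NL + DI - DT = 230 - 67 + 26.61 - 9 = 180.61

180.61 dB


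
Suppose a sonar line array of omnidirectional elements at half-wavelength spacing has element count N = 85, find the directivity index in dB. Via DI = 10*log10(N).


DI = 10*log10(85) = 19.29

19.29 dB


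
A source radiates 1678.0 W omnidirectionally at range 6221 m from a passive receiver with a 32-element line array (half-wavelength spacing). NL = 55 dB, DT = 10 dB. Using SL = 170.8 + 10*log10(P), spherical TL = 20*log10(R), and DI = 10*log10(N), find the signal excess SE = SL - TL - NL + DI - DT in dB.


77.22 dB


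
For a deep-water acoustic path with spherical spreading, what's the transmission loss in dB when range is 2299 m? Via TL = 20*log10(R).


TL = 20*log10(2299) = 67.23

67.23 dB


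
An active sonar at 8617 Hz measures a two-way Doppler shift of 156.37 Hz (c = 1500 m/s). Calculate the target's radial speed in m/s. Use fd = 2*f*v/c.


From fd = 2*f*v/c, v = c*fd/(2*f) = 1500 * 156.37 / (2*8617) = 13.61

13.61 m/s


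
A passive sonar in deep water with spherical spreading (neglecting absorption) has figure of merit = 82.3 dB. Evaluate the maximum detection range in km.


13.03 km


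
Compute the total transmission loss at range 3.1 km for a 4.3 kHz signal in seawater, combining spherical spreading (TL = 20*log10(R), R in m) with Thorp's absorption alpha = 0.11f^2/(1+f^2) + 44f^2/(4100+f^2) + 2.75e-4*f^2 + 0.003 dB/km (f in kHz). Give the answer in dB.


70.79 dB


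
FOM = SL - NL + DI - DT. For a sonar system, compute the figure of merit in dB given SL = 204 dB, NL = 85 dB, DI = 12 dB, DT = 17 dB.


FOM = SL - NL + DI - DT = 204 - 85 + 12 - 17 = 114

114 dB


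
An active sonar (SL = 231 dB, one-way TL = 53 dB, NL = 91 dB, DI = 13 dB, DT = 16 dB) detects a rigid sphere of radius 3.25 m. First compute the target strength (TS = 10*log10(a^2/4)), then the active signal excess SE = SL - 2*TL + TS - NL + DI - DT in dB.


Step 1: TS = 10*log10(3.25^2/4) = 4.22 dB
Step 2: SE = SL - 2*TL + TS - NL + DI - DT = 231 - 2*53 + (4.22) - 91 + 13 - 16 = 35.22

35.22 dB


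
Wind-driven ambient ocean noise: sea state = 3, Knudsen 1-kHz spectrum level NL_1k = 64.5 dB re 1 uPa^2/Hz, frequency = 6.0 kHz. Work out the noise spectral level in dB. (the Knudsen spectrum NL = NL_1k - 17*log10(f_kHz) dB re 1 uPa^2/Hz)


NL = NL_1k - 17*log10(f_kHz) = 64.5 - 17*log10(6.0) = 64.5 - (13.23) = 51.27

51.27 dB


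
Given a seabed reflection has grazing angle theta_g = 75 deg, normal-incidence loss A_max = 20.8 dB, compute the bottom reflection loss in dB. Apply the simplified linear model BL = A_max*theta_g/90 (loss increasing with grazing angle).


BL = A_max * theta_g / 90 = 20.8 * 75 / 90 = 17.33

17.33 dB


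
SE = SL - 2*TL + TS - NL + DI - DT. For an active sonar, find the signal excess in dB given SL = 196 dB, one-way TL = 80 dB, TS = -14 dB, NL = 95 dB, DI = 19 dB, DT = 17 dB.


SE = SL - 2*TL + TS - NL + DI - DT = 196 - 2*80 + (-14) - 95 + 19 - 17 = -71

-71 dB


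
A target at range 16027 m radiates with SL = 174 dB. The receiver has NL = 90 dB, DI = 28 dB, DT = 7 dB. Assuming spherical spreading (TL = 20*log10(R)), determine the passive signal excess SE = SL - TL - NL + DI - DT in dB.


Step 1: TL = 20*log10(16027) = 84.1 dB
Step 2: SE = 174 - 84.1 - 90 + 28 - 7 = 20.9

20.9 dB


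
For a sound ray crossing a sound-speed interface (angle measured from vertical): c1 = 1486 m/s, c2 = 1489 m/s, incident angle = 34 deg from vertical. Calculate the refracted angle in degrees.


34.08 deg


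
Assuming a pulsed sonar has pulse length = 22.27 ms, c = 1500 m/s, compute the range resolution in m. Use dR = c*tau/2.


dR = c*tau/2 = 1500 * 22.27e-3 / 2 = 16.7025

16.7025 m


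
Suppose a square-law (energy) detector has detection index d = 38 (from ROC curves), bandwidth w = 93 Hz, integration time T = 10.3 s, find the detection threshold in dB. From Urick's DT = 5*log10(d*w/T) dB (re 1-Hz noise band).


DT = 5*log10(d*w/T) = 5*log10(38 * 93 / 10.3) = 5*log10(343.11) = 12.68

12.68 dB


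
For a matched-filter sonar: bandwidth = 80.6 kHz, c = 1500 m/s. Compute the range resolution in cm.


0.93 cm


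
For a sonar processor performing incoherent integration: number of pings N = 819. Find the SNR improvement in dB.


Gain = 5*log10(819) = 14.57

14.57 dB


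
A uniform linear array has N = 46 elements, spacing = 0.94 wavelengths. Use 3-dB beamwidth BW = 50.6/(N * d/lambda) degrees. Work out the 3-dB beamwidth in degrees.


BW = 50.6 / (46 * 0.94) = 50.6 / 43.24 = 1.17

1.17 deg


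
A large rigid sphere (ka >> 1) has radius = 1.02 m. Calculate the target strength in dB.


-5.85 dB


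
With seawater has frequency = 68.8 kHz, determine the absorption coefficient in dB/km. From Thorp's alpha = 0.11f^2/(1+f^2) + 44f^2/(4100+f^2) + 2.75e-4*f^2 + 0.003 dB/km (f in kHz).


24.992 dB/km


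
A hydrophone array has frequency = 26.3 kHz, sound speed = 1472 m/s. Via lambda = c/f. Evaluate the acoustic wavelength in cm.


5.6 cm


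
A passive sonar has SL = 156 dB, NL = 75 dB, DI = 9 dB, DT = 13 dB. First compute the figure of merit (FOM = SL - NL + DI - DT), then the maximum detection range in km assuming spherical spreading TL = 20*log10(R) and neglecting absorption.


Step 1: FOM = SL - NL + DI - DT = 156 - 75 + 9 - 13 = 77 dB
Step 2: at max range FOM = TL = 20*log10(R), so R = 10^(77/20) = 7079.46 m = 7.08 km

7.08 km


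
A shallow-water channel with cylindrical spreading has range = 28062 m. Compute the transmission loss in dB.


TL = 10*log10(28062) = 44.48

44.48 dB


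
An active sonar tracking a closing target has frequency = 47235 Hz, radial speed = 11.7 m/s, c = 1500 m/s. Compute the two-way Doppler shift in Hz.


736.87 Hz


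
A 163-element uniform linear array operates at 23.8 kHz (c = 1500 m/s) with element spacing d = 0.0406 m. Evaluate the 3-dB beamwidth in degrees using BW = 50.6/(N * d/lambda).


Step 1: lambda = 1500/23800 = 0.06303 m
Step 2: d/lambda = 0.0406/0.06303 = 0.6441
Step 3: BW = 50.6/(N * d/lambda) = 50.6/(163 * 0.6441) = 0.48

0.48 deg


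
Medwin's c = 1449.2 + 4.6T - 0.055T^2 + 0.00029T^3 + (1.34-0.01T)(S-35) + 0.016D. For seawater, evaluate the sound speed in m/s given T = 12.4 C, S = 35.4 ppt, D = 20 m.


c = 1449.2 + 4.6*12.4 - 0.055*12.4^2 + 0.00029*12.4^3 + (1.34 - 0.01*12.4)*(35.4 - 35) + 0.016*20 = 1499.14

1499.14 m/s


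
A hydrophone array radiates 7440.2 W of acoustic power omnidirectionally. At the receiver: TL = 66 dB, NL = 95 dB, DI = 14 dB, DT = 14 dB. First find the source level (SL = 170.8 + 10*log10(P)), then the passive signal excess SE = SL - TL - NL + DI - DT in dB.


Step 1: SL = 170.8 + 10*log10(7440.2) = 209.52 dB
Step 2: SE = SL - TL - NL + DI - DT = 209.52 - 66 - 95 + 14 - 14 = 48.52

48.52 dB


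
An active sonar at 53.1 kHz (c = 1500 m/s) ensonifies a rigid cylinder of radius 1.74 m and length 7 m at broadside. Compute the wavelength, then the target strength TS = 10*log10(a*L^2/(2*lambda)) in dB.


Step 1: lambda = c/f = 1500/53100 = 0.02825 m
Step 2: TS = 10*log10(a*L^2/(2*lambda)) = 10*log10(1.74*7^2/(2*0.02825)) = 31.79

31.79 dB


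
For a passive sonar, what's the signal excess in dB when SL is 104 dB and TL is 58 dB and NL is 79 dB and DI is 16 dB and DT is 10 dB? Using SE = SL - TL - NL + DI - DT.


SE = SL - TL - NL + DI - DT = 104 - 58 - 79 + 16 - 10 = -27

-27 dB


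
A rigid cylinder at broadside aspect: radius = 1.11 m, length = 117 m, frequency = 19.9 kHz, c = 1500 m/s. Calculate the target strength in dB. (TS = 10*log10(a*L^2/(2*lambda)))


50.03 dB


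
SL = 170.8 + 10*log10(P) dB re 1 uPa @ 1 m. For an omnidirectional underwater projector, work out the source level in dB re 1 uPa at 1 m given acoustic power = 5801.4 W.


SL = 170.8 + 10*log10(5801.4) = 170.8 + 37.64 = 208.44

208.44 dB


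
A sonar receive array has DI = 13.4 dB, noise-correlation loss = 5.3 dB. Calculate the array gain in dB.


8.1 dB


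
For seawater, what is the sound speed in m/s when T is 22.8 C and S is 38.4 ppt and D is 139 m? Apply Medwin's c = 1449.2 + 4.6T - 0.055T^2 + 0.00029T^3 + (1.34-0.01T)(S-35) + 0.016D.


c = 1449.2 + 4.6*22.8 - 0.055*22.8^2 + 0.00029*22.8^3 + (1.34 - 0.01*22.8)*(38.4 - 35) + 0.016*139 = 1534.93

1534.93 m/s


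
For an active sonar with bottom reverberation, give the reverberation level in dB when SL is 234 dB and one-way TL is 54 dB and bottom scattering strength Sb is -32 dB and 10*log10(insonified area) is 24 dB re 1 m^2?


RL = SL - 2*TL + Sb + 10*log10(A) = 234 - 2*54 + (-32) + 24 = 118

118 dB


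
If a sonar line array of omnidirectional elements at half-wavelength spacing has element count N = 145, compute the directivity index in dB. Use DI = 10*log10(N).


DI = 10*log10(145) = 21.61

21.61 dB


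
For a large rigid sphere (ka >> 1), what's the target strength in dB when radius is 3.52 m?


TS = 10*log10(3.52^2 / 4) = 10*log10(3.0976) = 4.91

4.91 dB


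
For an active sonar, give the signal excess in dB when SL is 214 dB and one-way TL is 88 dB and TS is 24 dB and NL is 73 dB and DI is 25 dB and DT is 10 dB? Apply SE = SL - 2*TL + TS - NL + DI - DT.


SE = SL - 2*TL + TS - NL + DI - DT = 214 - 2*88 + (24) - 73 + 25 - 10 = 4

4 dB


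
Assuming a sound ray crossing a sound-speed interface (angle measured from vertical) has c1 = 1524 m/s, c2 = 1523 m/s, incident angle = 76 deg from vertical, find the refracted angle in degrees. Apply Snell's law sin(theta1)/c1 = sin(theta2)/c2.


75.85 deg


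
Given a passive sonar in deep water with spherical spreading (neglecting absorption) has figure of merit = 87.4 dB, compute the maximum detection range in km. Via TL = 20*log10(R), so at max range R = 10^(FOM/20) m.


23.44 km


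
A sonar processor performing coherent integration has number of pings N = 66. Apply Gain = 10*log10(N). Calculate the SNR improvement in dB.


Gain = 10*log10(66) = 18.2

18.2 dB


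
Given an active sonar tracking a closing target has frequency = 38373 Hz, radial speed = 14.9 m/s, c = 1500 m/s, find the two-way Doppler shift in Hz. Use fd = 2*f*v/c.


762.34 Hz


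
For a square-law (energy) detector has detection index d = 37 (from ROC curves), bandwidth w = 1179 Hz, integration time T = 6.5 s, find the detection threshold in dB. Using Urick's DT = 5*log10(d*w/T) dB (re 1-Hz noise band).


DT = 5*log10(d*w/T) = 5*log10(37 * 1179 / 6.5) = 5*log10(6711.23) = 19.13

19.13 dB


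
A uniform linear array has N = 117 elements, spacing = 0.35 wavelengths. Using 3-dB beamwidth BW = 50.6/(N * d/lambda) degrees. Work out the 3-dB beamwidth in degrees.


1.24 deg


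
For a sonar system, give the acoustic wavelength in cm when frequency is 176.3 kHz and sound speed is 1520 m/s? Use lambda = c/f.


lambda = c/f = 1520 / 176300 = 0.0086 m = 0.86 cm

0.86 cm


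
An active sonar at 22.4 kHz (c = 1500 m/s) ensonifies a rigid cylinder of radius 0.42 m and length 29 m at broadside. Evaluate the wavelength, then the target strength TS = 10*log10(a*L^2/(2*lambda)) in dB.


Step 1: lambda = c/f = 1500/22400 = 0.06696 m
Step 2: TS = 10*log10(a*L^2/(2*lambda)) = 10*log10(0.42*29^2/(2*0.06696)) = 34.21

34.21 dB


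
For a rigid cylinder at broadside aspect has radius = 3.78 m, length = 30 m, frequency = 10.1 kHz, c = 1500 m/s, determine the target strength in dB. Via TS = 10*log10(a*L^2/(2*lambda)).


40.59 dB


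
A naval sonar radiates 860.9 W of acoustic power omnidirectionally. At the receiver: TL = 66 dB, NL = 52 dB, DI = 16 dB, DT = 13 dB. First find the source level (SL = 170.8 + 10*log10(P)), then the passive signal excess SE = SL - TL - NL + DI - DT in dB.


Step 1: SL = 170.8 + 10*log10(860.9) = 200.15 dB
Step 2: SE = SL - TL - NL + DI - DT = 200.15 - 66 - 52 + 16 - 13 = 85.15

85.15 dB


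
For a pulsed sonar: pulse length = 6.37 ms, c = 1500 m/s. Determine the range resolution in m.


dR = c*tau/2 = 1500 * 6.37e-3 / 2 = 4.7775

4.7775 m


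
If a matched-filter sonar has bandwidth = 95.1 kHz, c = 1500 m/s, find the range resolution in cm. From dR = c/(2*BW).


dR = c/(2*BW) = 1500 / (2 * 95.1e3) = 0.0079 m = 0.79 cm

0.79 cm


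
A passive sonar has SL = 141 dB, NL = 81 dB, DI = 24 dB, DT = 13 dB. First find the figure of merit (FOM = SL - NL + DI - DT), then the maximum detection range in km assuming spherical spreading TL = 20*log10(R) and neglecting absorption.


Step 1: FOM = SL - NL + DI - DT = 141 - 81 + 24 - 13 = 71 dB
Step 2: at max range FOM = TL = 20*log10(R), so R = 10^(71/20) = 3548.13 m = 3.55 km

3.55 km


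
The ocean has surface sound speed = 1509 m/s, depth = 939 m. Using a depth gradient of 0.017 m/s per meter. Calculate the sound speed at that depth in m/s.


c = 1509 + 0.017 * 939 = 1524.963

1524.963 m/s


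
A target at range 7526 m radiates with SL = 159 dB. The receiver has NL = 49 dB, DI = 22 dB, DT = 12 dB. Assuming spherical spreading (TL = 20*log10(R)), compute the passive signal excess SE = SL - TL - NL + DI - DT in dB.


Step 1: TL = 20*log10(7526) = 77.53 dB
Step 2: SE = 159 - 77.53 - 49 + 22 - 12 = 42.47

42.47 dB


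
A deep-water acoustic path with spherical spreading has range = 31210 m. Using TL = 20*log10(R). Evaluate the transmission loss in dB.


TL = 20*log10(31210) = 89.89

89.89 dB


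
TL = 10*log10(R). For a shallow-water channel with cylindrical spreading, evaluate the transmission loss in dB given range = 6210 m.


TL = 10*log10(6210) = 37.93

37.93 dB


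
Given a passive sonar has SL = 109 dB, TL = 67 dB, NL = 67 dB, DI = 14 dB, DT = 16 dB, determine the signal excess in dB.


-27 dB


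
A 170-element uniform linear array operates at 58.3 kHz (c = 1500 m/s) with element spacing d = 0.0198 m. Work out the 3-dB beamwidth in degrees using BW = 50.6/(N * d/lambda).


0.39 deg


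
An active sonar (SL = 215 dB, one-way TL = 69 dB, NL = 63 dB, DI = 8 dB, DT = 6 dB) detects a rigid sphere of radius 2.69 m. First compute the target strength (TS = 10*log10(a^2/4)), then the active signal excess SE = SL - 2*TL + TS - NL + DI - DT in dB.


Step 1: TS = 10*log10(2.69^2/4) = 2.57 dB
Step 2: SE = SL - 2*TL + TS - NL + DI - DT = 215 - 2*69 + (2.57) - 63 + 8 - 6 = 18.57

18.57 dB


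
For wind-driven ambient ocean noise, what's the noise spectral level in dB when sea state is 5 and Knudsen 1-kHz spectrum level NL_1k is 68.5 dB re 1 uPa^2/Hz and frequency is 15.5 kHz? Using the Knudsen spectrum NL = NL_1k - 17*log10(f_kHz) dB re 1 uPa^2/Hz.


NL = NL_1k - 17*log10(f_kHz) = 68.5 - 17*log10(15.5) = 68.5 - (20.24) = 48.26

48.26 dB


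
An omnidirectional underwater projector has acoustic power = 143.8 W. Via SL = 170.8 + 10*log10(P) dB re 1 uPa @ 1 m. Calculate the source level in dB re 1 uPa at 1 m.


SL = 170.8 + 10*log10(143.8) = 170.8 + 21.58 = 192.38

192.38 dB


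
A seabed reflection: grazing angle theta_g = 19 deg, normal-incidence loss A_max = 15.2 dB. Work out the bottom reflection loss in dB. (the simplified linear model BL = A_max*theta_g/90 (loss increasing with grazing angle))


BL = A_max * theta_g / 90 = 15.2 * 19 / 90 = 3.21

3.21 dB


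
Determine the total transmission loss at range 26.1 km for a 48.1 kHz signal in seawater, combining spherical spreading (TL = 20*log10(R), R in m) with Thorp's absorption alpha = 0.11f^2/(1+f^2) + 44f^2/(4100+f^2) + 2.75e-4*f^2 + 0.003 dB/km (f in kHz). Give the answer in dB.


Step 1 (Thorp): alpha = 0.11*2313.61/(1+2313.61) + 44*2313.61/(4100+2313.61) + 2.75e-4*2313.61 + 0.003 = 16.6215 dB/km
Step 2: TL_spread = 20*log10(26100) = 88.33 dB
Step 3: TL_abs = alpha*R = 16.6215 * 26.1 = 433.82 dB
Step 4: TL_total = 88.33 + 433.82 = 522.15

522.15 dB


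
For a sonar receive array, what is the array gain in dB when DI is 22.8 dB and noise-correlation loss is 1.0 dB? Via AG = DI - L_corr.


AG = DI - L_corr = 22.8 - 1.0 = 21.8

21.8 dB


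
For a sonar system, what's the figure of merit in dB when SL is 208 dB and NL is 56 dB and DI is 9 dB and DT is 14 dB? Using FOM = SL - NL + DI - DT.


147 dB


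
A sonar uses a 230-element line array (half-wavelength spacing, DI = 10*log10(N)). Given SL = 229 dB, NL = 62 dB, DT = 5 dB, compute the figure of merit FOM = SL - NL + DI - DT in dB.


185.62 dB


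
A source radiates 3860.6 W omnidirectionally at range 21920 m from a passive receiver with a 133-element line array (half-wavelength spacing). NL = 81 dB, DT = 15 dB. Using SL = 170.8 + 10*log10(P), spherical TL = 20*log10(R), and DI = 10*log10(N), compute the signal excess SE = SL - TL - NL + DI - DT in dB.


Step 1: SL = 170.8 + 10*log10(3860.6) = 206.67 dB
Step 2: TL = 20*log10(21920) = 86.82 dB
Step 3: DI = 10*log10(133) = 21.24 dB
Step 4: SE = SL - TL - NL + DI - DT = 206.67 - 86.82 - 81 + 21.24 - 15 = 45.09

45.09 dB


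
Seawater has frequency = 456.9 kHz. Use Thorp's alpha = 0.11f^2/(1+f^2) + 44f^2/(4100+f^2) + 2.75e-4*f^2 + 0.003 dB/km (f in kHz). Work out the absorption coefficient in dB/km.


f^2 = 208757.61
alpha = 0.11*208757.61/(1+208757.61) + 44*208757.61/(4100+208757.61) + 2.75e-4*208757.61 + 0.003 = 100.674

100.674 dB/km


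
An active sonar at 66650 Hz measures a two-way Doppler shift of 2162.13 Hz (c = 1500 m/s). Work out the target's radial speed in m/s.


From fd = 2*f*v/c, v = c*fd/(2*f) = 1500 * 2162.13 / (2*66650) = 24.33

24.33 m/s


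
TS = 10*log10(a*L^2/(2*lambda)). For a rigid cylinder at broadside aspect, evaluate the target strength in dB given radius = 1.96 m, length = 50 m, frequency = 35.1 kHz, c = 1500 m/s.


47.58 dB


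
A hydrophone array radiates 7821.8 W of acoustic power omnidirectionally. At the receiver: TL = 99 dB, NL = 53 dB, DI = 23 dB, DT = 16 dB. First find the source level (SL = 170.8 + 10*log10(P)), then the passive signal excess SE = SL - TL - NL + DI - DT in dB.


Step 1: SL = 170.8 + 10*log10(7821.8) = 209.73 dB
Step 2: SE = SL - TL - NL + DI - DT = 209.73 - 99 - 53 + 23 - 16 = 64.73

64.73 dB


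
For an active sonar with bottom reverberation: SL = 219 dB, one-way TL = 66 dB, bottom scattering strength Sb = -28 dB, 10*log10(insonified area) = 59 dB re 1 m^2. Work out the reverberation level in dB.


RL = SL - 2*TL + Sb + 10*log10(A) = 219 - 2*66 + (-28) + 59 = 118

118 dB


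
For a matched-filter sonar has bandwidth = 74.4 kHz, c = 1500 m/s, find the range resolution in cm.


dR = c/(2*BW) = 1500 / (2 * 74.4e3) = 0.0101 m = 1.01 cm

1.01 cm


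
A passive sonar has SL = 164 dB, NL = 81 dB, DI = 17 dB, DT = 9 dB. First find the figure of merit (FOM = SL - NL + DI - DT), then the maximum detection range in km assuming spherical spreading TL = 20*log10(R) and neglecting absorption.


Step 1: FOM = SL - NL + DI - DT = 164 - 81 + 17 - 9 = 91 dB
Step 2: at max range FOM = TL = 20*log10(R), so R = 10^(91/20) = 35481.34 m = 35.48 km

35.48 km


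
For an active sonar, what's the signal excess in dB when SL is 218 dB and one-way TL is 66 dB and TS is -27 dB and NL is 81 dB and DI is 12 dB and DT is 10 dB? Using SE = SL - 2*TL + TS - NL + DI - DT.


-20 dB


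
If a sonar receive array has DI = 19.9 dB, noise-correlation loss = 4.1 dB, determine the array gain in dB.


AG = DI - L_corr = 19.9 - 4.1 = 15.8

15.8 dB


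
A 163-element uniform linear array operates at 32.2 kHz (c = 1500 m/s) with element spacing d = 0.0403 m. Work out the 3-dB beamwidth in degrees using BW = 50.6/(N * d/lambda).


Step 1: lambda = 1500/32200 = 0.04658 m
Step 2: d/lambda = 0.0403/0.04658 = 0.8652
Step 3: BW = 50.6/(N * d/lambda) = 50.6/(163 * 0.8652) = 0.36

0.36 deg


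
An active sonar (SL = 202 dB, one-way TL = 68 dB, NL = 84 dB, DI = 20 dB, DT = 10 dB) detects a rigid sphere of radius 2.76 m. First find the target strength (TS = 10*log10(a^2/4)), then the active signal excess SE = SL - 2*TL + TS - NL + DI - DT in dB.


Step 1: TS = 10*log10(2.76^2/4) = 2.8 dB
Step 2: SE = SL - 2*TL + TS - NL + DI - DT = 202 - 2*68 + (2.8) - 84 + 20 - 10 = -5.2

-5.2 dB


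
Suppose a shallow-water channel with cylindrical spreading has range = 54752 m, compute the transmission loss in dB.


TL = 10*log10(54752) = 47.38

47.38 dB


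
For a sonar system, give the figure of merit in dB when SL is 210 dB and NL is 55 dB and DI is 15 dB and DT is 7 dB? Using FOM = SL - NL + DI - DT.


FOM = SL - NL + DI - DT = 210 - 55 + 15 - 7 = 163

163 dB


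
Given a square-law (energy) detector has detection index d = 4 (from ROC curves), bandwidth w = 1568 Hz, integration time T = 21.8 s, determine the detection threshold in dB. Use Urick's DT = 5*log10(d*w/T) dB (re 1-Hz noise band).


12.29 dB


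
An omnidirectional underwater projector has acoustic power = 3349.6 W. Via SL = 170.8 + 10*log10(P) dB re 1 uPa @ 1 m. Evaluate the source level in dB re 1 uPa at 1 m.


SL = 170.8 + 10*log10(3349.6) = 170.8 + 35.25 = 206.05

206.05 dB


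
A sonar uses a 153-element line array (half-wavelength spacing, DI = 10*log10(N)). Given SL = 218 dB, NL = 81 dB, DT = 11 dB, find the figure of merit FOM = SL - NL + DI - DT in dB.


147.85 dB


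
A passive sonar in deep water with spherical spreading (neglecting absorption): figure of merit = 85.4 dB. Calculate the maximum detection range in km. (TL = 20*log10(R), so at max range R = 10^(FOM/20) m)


At max range FOM = TL, so 20*log10(R) = 85.4
R = 10^(85.4/20) = 18620.87 m = 18.62 km

18.62 km


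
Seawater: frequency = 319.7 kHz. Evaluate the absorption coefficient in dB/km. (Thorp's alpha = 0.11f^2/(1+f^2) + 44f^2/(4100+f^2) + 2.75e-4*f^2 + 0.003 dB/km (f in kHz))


70.523 dB/km


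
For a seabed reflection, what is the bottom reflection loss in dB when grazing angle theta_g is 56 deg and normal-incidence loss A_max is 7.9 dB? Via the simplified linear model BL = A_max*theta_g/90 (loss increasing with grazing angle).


BL = A_max * theta_g / 90 = 7.9 * 56 / 90 = 4.92

4.92 dB


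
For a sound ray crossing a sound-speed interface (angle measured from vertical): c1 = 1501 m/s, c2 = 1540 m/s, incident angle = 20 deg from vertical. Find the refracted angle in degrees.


sin(theta2) = (c2/c1)*sin(theta1) = (1540/1501)*sin(20 deg) = 0.35091
theta2 = arcsin(0.35091) = 20.54

20.54 deg


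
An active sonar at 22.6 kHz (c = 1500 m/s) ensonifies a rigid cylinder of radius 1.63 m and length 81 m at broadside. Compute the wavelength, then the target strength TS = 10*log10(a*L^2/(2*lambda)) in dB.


Step 1: lambda = c/f = 1500/22600 = 0.06637 m
Step 2: TS = 10*log10(a*L^2/(2*lambda)) = 10*log10(1.63*81^2/(2*0.06637)) = 49.06

49.06 dB


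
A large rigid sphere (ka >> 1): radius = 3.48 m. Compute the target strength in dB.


4.81 dB


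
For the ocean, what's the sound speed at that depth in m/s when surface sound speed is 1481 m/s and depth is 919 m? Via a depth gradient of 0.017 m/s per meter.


c = 1481 + 0.017 * 919 = 1496.623

1496.623 m/s


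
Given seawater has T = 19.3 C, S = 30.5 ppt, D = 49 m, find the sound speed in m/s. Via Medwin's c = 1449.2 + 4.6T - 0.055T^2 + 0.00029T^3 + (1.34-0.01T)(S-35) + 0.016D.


c = 1449.2 + 4.6*19.3 - 0.055*19.3^2 + 0.00029*19.3^3 + (1.34 - 0.01*19.3)*(30.5 - 35) + 0.016*49 = 1515.2

1515.2 m/s


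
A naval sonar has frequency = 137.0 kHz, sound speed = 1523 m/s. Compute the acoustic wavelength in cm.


lambda = c/f = 1523 / 137000 = 0.0111 m = 1.11 cm

1.11 cm


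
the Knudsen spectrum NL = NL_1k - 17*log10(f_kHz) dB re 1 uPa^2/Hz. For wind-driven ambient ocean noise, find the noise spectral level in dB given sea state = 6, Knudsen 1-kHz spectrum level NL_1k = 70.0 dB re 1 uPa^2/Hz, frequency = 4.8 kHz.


58.42 dB


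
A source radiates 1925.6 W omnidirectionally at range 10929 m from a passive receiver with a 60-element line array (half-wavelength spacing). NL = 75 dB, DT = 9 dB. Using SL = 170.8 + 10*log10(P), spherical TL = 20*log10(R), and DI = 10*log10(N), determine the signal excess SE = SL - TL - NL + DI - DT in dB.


56.66 dB


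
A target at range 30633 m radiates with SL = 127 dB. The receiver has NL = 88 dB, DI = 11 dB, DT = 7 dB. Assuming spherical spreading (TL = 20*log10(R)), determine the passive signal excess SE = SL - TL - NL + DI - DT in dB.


Step 1: TL = 20*log10(30633) = 89.72 dB
Step 2: SE = 127 - 89.72 - 88 + 11 - 7 = -46.72

-46.72 dB


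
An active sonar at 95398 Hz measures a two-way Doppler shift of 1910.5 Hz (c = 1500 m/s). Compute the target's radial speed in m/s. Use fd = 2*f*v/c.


From fd = 2*f*v/c, v = c*fd/(2*f) = 1500 * 1910.5 / (2*95398) = 15.02

15.02 m/s


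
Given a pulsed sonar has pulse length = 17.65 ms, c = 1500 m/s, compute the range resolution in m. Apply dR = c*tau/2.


13.2375 m


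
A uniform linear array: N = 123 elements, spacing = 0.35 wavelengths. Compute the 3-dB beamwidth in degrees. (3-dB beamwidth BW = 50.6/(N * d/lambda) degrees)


1.18 deg


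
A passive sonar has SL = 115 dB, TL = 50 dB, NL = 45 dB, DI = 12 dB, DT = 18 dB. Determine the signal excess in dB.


SE = SL - TL - NL + DI - DT = 115 - 50 - 45 + 12 - 18 = 14

14 dB


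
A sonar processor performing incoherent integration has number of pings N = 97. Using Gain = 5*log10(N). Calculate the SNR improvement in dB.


Gain = 5*log10(97) = 9.93

9.93 dB


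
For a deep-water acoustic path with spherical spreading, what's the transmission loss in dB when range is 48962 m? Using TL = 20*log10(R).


93.8 dB


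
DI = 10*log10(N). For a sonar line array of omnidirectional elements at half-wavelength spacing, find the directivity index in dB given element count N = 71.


18.51 dB


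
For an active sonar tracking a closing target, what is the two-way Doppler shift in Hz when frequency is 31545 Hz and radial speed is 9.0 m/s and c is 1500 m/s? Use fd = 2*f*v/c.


fd = 2*f*v/c = 2 * 31545 * 9.0 / 1500 = 378.54

378.54 Hz


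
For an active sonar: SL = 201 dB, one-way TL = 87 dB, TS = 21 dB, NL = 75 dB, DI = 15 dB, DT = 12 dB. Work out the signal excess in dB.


-24 dB


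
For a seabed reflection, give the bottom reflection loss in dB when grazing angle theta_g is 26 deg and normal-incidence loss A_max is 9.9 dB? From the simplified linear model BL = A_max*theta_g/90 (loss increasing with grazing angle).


2.86 dB


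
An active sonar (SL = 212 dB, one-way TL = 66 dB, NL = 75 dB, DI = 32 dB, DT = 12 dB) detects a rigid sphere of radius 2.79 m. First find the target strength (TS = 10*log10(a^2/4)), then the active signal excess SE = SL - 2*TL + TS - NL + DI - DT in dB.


Step 1: TS = 10*log10(2.79^2/4) = 2.89 dB
Step 2: SE = SL - 2*TL + TS - NL + DI - DT = 212 - 2*66 + (2.89) - 75 + 32 - 12 = 27.89

27.89 dB


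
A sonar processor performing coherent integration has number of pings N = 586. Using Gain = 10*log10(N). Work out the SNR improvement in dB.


Gain = 10*log10(586) = 27.68

27.68 dB


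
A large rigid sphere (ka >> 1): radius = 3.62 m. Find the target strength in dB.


5.15 dB


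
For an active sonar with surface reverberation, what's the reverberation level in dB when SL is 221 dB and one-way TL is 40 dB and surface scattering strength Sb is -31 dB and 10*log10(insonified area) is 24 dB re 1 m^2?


RL = SL - 2*TL + Sb + 10*log10(A) = 221 - 2*40 + (-31) + 24 = 134

134 dB


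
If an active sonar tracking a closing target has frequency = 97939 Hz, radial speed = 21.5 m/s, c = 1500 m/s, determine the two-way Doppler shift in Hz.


2807.58 Hz


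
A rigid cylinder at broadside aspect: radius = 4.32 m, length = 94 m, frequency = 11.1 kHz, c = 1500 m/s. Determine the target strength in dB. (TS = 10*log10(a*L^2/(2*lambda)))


51.5 dB


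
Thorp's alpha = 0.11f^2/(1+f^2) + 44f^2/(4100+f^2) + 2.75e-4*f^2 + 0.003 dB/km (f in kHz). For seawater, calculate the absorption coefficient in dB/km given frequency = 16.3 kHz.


2.863 dB/km


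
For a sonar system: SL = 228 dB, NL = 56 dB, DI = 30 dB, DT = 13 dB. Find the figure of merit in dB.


189 dB


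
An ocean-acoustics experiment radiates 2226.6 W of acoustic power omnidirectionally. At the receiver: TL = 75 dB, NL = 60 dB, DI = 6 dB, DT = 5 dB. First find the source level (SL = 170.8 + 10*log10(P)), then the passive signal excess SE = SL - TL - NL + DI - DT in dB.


Step 1: SL = 170.8 + 10*log10(2226.6) = 204.28 dB
Step 2: SE = SL - TL - NL + DI - DT = 204.28 - 75 - 60 + 6 - 5 = 70.28

70.28 dB


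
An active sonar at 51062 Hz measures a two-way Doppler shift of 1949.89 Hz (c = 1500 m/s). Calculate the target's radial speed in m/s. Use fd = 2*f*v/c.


From fd = 2*f*v/c, v = c*fd/(2*f) = 1500 * 1949.89 / (2*51062) = 28.64

28.64 m/s


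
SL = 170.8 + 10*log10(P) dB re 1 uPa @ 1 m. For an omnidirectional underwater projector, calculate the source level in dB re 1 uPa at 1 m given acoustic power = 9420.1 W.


SL = 170.8 + 10*log10(9420.1) = 170.8 + 39.74 = 210.54

210.54 dB


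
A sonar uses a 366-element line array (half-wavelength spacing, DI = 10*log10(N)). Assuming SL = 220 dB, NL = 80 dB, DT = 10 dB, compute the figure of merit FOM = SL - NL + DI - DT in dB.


Step 1: DI = 10*log10(366) = 25.63 dB
Step 2: FOM = SL - NL + DI - DT = 220 - 80 + 25.63 - 10 = 155.63

155.63 dB


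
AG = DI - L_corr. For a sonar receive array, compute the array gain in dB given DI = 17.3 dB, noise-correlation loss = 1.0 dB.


AG = DI - L_corr = 17.3 - 1.0 = 16.3

16.3 dB


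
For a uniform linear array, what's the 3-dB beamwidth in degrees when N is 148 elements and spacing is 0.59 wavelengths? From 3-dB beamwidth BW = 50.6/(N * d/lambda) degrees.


BW = 50.6 / (148 * 0.59) = 50.6 / 87.32 = 0.58

0.58 deg


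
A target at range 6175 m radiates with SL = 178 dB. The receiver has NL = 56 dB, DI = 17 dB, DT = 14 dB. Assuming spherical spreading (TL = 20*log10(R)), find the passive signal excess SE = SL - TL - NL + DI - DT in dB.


49.19 dB


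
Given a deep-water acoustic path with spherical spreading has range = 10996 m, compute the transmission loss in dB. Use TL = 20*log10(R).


TL = 20*log10(10996) = 80.82

80.82 dB


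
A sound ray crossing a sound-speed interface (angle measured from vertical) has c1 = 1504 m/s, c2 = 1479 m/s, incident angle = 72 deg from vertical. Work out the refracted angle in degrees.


69.27 deg


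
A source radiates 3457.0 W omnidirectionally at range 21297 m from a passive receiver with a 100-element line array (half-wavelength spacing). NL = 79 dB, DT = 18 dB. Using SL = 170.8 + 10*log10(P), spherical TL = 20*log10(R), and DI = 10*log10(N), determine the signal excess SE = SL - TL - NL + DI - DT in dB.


Step 1: SL = 170.8 + 10*log10(3457.0) = 206.19 dB
Step 2: TL = 20*log10(21297) = 86.57 dB
Step 3: DI = 10*log10(100) = 20.0 dB
Step 4: SE = SL - TL - NL + DI - DT = 206.19 - 86.57 - 79 + 20.0 - 18 = 42.62

42.62 dB


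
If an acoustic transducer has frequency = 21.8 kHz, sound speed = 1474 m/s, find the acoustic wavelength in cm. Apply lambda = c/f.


lambda = c/f = 1474 / 21800 = 0.0676 m = 6.76 cm

6.76 cm


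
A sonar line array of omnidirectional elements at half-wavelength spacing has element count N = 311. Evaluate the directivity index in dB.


DI = 10*log10(311) = 24.93

24.93 dB


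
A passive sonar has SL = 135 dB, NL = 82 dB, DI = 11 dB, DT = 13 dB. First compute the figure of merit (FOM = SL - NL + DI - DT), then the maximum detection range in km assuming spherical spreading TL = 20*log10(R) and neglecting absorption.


Step 1: FOM = SL - NL + DI - DT = 135 - 82 + 11 - 13 = 51 dB
Step 2: at max range FOM = TL = 20*log10(R), so R = 10^(51/20) = 354.81 m = 0.35 km

0.35 km


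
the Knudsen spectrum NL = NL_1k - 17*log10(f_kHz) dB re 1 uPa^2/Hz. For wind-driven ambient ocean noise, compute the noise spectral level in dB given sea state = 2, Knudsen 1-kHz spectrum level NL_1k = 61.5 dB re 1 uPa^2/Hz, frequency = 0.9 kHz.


NL = NL_1k - 17*log10(f_kHz) = 61.5 - 17*log10(0.9) = 61.5 - (-0.78) = 62.28

62.28 dB


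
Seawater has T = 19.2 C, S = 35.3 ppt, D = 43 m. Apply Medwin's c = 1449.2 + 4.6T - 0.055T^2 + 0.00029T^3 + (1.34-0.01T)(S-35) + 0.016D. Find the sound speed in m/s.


c = 1449.2 + 4.6*19.2 - 0.055*19.2^2 + 0.00029*19.2^3 + (1.34 - 0.01*19.2)*(35.3 - 35) + 0.016*43 = 1520.33

1520.33 m/s


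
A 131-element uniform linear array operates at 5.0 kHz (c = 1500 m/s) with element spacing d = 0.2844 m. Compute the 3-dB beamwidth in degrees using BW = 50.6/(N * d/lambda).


0.41 deg


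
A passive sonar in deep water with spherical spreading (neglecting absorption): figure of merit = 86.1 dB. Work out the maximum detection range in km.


At max range FOM = TL, so 20*log10(R) = 86.1
R = 10^(86.1/20) = 20183.66 m = 20.18 km

20.18 km


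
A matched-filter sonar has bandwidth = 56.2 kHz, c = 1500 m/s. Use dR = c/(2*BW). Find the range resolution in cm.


1.33 cm


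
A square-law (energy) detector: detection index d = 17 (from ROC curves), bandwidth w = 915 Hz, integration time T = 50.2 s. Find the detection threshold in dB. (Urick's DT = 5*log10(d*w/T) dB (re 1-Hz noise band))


DT = 5*log10(d*w/T) = 5*log10(17 * 915 / 50.2) = 5*log10(309.86) = 12.46

12.46 dB


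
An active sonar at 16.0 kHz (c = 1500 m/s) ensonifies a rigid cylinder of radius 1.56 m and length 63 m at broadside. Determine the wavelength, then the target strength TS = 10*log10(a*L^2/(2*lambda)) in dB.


Step 1: lambda = c/f = 1500/16000 = 0.09375 m
Step 2: TS = 10*log10(a*L^2/(2*lambda)) = 10*log10(1.56*63^2/(2*0.09375)) = 45.19

45.19 dB


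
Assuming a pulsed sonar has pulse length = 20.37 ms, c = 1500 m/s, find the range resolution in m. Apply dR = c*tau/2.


dR = c*tau/2 = 1500 * 20.37e-3 / 2 = 15.2775

15.2775 m


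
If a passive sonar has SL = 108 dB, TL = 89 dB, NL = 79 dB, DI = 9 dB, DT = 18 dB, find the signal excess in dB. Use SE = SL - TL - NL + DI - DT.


SE = SL - TL - NL + DI - DT = 108 - 89 - 79 + 9 - 18 = -69

-69 dB


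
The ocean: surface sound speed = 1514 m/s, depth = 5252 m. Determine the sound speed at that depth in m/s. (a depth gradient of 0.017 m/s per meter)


c = 1514 + 0.017 * 5252 = 1603.284

1603.284 m/s


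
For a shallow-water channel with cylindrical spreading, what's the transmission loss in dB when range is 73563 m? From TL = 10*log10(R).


TL = 10*log10(73563) = 48.67

48.67 dB


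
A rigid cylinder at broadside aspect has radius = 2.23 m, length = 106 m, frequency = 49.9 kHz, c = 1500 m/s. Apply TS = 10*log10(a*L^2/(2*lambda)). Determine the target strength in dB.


lambda = 1500/49900 = 0.03006 m
TS = 10*log10(2.23*106^2/(2*0.03006)) = 56.2

56.2 dB
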